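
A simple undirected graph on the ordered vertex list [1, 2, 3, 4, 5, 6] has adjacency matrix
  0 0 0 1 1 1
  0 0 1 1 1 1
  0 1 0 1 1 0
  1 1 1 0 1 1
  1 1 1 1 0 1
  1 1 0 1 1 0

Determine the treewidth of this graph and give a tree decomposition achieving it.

Each bag holds 4 vertices, so the decomposition has width 3, which upper-bounds the treewidth. Conversely, {1, 4, 5, 6} is a clique of size 4, and the vertices of any clique must share a bag in every tree decomposition; so some bag has ≥ 4 vertices and tw(G) ≥ 3. Combining the bounds, tw(G) = 3.

Treewidth 3.
Bags: B1 = {2, 4, 5, 6}  B2 = {2, 3, 4, 5}  B3 = {1, 4, 5, 6}
Tree: B1–B2, B1–B3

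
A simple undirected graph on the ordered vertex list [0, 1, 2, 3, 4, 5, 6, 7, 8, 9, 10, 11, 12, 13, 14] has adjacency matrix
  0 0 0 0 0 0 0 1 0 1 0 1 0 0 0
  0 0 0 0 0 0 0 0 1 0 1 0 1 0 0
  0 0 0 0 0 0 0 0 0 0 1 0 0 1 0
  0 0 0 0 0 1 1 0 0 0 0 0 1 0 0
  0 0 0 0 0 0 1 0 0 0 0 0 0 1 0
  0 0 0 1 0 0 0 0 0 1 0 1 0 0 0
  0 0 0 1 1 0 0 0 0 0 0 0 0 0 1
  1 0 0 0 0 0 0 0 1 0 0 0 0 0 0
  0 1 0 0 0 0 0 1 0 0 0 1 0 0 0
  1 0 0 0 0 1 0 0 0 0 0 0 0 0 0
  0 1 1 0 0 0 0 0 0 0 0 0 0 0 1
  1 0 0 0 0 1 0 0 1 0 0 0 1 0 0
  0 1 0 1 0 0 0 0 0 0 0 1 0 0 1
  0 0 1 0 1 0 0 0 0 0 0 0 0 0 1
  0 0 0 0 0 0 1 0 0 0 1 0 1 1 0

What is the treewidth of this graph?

3

A width-3 tree decomposition is:
Bags: B1 = {0, 5, 7, 9}  B2 = {0, 5, 7, 11}  B3 = {5, 7, 8, 11}  B4 = {3, 5, 8, 11}  B5 = {3, 8, 11, 12}  B6 = {1, 3, 8, 12}  B7 = {1, 3, 6, 12}  B8 = {1, 6, 12, 14}  B9 = {1, 6, 10, 14}  B10 = {4, 6, 10, 14}  B11 = {4, 10, 13, 14}  B12 = {2, 4, 10, 13}
Tree: B1–B2, B2–B3, B3–B4, B4–B5, B5–B6, B6–B7, B7–B8, B8–B9, B9–B10, B10–B11, B11–B12
The largest bag has 4 vertices, giving width 3; this decomposition certifies tw(G) ≤ 3. For the lower bound: the 4 vertex sets {0,7,9}, {5}, {11}, {1,3,8,12} are disjoint, each induces a connected subgraph, and every pair is joined by at least one edge of G. Contracting each set to a single vertex therefore yields K_{4} as a minor, and since treewidth is minor-monotone, tw(G) ≥ tw(K_{4}) = 3. Hence tw(G) = 3 exactly.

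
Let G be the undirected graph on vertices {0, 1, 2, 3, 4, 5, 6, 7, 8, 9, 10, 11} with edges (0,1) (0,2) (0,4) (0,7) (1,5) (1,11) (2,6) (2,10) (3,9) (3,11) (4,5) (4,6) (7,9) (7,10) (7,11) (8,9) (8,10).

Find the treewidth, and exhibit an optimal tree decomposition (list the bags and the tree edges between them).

The largest bag has 4 vertices, giving width 3; this decomposition certifies tw(G) ≤ 3. For the lower bound: the 4 vertex sets {4,5,6}, {1}, {0}, {2,7,10,11} are disjoint, each induces a connected subgraph, and every pair is joined by at least one edge of G. Contracting each set to a single vertex therefore yields K_{4} as a minor, and since treewidth is minor-monotone, tw(G) ≥ tw(K_{4}) = 3. The upper and lower bounds meet at 3, so that is the treewidth.

Treewidth 3.
Bags: B1 = {1, 4, 5, 6}  B2 = {0, 1, 4, 6}  B3 = {0, 1, 2, 6}  B4 = {0, 1, 2, 11}  B5 = {0, 2, 7, 11}  B6 = {2, 7, 10, 11}  B7 = {3, 7, 10, 11}  B8 = {3, 7, 9, 10}  B9 = {3, 8, 9, 10}
Tree: B1–B2, B2–B3, B3–B4, B4–B5, B5–B6, B6–B7, B7–B8, B8–B9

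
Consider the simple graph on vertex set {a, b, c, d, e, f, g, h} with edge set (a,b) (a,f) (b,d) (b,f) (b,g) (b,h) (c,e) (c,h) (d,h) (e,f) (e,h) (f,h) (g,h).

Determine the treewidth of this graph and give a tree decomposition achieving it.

Treewidth 2.
One optimal decomposition is:
Bags: B1 = {b, f, h}  B2 = {e, f, h}  B3 = {b, d, h}  B4 = {b, g, h}  B5 = {a, b, f}  B6 = {c, e, h}
Tree: B1–B2, B1–B3, B3–B4, B1–B5, B2–B6

Each bag holds 3 vertices, so the decomposition has width 2, which upper-bounds the treewidth. On the other hand G contains the 3-clique {c, e, h}. A clique must lie in a single bag of any decomposition, so no decomposition can have width below 2. The upper and lower bounds meet at 2, so that is the treewidth.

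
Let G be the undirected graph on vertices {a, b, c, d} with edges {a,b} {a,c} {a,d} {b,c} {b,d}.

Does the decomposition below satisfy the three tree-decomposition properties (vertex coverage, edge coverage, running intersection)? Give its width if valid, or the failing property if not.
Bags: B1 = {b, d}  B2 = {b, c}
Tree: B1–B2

A tree decomposition must satisfy three properties: every vertex lies in some bag; for every edge, both endpoints lie together in some bag; and for every vertex, the bags containing it form a connected subtree. Here vertex a appears in no bag, so the decomposition is invalid.

No — vertex a appears in no bag.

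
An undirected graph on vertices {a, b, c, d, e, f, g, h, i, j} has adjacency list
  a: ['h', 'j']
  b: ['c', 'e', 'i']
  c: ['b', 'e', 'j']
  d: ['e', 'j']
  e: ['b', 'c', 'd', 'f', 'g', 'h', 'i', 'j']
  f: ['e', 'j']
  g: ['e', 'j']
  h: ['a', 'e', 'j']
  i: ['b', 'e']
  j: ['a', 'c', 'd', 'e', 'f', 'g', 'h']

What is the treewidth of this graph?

2

A width-2 tree decomposition is:
Bags: B1 = {c, e, j}  B2 = {b, c, e}  B3 = {e, h, j}  B4 = {a, h, j}  B5 = {d, e, j}  B6 = {e, g, j}  B7 = {b, e, i}  B8 = {e, f, j}
Tree: B1–B2, B1–B3, B3–B4, B1–B5, B1–B6, B2–B7, B3–B8
The largest bag has 3 vertices, giving width 2; this decomposition certifies tw(G) ≤ 2. On the other hand G contains the 3-clique {d, e, j}. A clique must lie in a single bag of any decomposition, so no decomposition can have width below 2. Combining the bounds, tw(G) = 2.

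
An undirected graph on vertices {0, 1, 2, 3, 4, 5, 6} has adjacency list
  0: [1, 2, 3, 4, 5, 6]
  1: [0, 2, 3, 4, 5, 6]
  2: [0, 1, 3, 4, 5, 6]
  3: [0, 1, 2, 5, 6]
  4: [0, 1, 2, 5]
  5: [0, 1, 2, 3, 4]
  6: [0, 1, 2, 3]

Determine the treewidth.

4

A width-4 tree decomposition is:
Bags: B1 = {0, 1, 2, 3, 5}  B2 = {0, 1, 2, 4, 5}  B3 = {0, 1, 2, 3, 6}
Tree: B1–B2, B1–B3
Each bag holds 5 vertices, so the decomposition has width 4, which upper-bounds the treewidth. Conversely, {0, 1, 2, 3, 5} is a clique of size 5, and the vertices of any clique must share a bag in every tree decomposition; so some bag has ≥ 5 vertices and tw(G) ≥ 4. Combining the bounds, tw(G) = 4.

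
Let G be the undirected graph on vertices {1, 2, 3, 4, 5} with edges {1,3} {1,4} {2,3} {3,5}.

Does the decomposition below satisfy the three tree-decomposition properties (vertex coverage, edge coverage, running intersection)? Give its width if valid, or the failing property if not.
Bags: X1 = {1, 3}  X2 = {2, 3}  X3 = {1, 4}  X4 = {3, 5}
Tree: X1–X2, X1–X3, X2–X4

Yes; width 1.

Every vertex of G appears in some bag (union = {1, 2, 3, 4, 5}); every edge is covered by a bag; and for each vertex v the set of bags containing v is connected in the bag tree. The decomposition is therefore valid. The largest bag has 2 vertices, so the width is 1.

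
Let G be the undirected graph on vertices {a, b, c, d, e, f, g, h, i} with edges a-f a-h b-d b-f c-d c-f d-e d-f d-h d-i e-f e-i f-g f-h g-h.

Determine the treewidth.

A width-2 tree decomposition is:
Bags: B1 = {d, f, h}  B2 = {d, e, f}  B3 = {c, d, f}  B4 = {f, g, h}  B5 = {b, d, f}  B6 = {d, e, i}  B7 = {a, f, h}
Tree: B1–B2, B2–B3, B1–B4, B1–B5, B2–B6, B4–B7
The largest bag has 3 vertices, giving width 2; this decomposition certifies tw(G) ≤ 2. For the lower bound, the 3 vertices {d, e, f} are pairwise adjacent, and any tree decomposition puts a clique entirely inside one bag — forcing width ≥ 2. The upper and lower bounds meet at 2, so that is the treewidth.

2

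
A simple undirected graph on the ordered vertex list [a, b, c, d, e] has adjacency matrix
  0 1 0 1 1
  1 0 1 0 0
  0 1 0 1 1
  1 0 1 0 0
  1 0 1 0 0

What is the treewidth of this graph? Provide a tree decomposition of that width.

Every bag has size at most 3, so the width is 3 − 1 = 2 and tw(G) ≤ 2. Since c–b–a–d–c is a cycle in G, G is not acyclic. Forests are exactly the graphs of treewidth ≤ 1, so tw(G) ≥ 2. Hence tw(G) = 2 exactly.

Treewidth 2.
Bags: B1 = {a, b, c}  B2 = {a, c, d}  B3 = {a, c, e}
Tree: B1–B2, B2–B3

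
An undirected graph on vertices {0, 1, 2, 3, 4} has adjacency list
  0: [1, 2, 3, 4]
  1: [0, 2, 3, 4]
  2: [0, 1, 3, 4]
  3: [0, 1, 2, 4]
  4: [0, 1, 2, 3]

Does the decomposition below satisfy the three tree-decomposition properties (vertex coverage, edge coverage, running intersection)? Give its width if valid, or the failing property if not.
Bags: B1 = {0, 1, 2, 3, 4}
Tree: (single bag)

Yes; width 4.

Every vertex of G appears in some bag (union = {0, 1, 2, 3, 4}); every edge is covered by a bag; and for each vertex v the set of bags containing v is connected in the bag tree. The decomposition is therefore valid. The largest bag has 5 vertices, so the width is 4.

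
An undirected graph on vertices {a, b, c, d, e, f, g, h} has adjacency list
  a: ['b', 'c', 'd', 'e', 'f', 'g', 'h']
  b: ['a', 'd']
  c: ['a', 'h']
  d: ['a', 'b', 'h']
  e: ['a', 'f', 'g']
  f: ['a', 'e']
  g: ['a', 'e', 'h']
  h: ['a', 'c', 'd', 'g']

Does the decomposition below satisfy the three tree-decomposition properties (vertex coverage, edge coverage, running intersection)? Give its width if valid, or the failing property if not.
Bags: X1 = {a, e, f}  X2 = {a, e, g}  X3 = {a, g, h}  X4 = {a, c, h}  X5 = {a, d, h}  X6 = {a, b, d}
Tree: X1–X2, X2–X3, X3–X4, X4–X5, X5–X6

Vertex coverage: the bags together contain {a, b, c, d, e, f, g, h}, the full vertex set. Edge coverage: each edge of G has both endpoints in at least one bag. Running intersection: for every vertex, the bags containing it form a connected subtree. All three properties hold, so this is a valid tree decomposition of width max|bag| − 1 = 2, and hence tw(G) ≤ 2.

Yes; width 2.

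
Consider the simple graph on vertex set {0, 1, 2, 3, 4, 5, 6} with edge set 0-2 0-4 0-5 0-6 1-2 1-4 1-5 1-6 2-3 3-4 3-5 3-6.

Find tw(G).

3

A width-3 tree decomposition is:
Bags: B1 = {0, 1, 3, 4}  B2 = {0, 1, 3, 5}  B3 = {0, 1, 2, 3}  B4 = {0, 1, 3, 6}
Tree: B1–B2, B2–B3, B3–B4
Each bag holds 4 vertices, so the decomposition has width 3, which upper-bounds the treewidth. For the lower bound: the 4 vertex sets {0,4}, {3,5}, {1}, {2} are disjoint, each induces a connected subgraph, and every pair is joined by at least one edge of G. Contracting each set to a single vertex therefore yields K_{4} as a minor, and since treewidth is minor-monotone, tw(G) ≥ tw(K_{4}) = 3. The upper and lower bounds meet at 3, so that is the treewidth.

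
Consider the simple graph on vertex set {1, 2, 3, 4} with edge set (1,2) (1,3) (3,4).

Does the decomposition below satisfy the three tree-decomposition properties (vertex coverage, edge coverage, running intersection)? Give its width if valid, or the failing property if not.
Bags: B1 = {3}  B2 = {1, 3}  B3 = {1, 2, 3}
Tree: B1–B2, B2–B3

A tree decomposition must satisfy three properties: every vertex lies in some bag; for every edge, both endpoints lie together in some bag; and for every vertex, the bags containing it form a connected subtree. Here vertex 4 appears in no bag, so the decomposition is invalid.

No — vertex 4 appears in no bag.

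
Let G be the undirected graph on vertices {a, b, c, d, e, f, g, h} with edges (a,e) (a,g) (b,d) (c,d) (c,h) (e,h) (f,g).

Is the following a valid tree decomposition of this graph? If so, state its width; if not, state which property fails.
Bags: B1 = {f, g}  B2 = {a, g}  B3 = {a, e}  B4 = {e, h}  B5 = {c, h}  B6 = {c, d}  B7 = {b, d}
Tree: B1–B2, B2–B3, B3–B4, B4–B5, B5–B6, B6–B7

Vertex coverage: the bags together contain {a, b, c, d, e, f, g, h}, the full vertex set. Edge coverage: each edge of G has both endpoints in at least one bag. Running intersection: for every vertex, the bags containing it form a connected subtree. All three properties hold, so this is a valid tree decomposition of width max|bag| − 1 = 1, and hence tw(G) ≤ 1.

Yes; width 1.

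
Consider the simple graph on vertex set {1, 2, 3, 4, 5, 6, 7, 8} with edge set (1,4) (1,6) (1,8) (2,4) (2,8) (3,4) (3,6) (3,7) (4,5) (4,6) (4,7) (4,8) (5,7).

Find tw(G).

A width-2 tree decomposition is:
Bags: B1 = {3, 4, 6}  B2 = {1, 4, 6}  B3 = {1, 4, 8}  B4 = {3, 4, 7}  B5 = {4, 5, 7}  B6 = {2, 4, 8}
Tree: B1–B2, B2–B3, B1–B4, B4–B5, B3–B6
The largest bag has 3 vertices, giving width 2; this decomposition certifies tw(G) ≤ 2. Conversely, {1, 4, 8} is a clique of size 3, and the vertices of any clique must share a bag in every tree decomposition; so some bag has ≥ 3 vertices and tw(G) ≥ 2. Therefore the treewidth is 2.

2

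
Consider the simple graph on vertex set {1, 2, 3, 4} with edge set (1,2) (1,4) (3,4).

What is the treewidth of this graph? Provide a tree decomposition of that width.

The largest bag has 2 vertices, giving width 1; this decomposition certifies tw(G) ≤ 1. Any graph with an edge has treewidth ≥ 1, and G has the edge 3–4. Therefore the treewidth is 1.

Treewidth 1.
One such decomposition:
Bags: B1 = {3, 4}  B2 = {1, 4}  B3 = {1, 2}
Tree: B1–B2, B2–B3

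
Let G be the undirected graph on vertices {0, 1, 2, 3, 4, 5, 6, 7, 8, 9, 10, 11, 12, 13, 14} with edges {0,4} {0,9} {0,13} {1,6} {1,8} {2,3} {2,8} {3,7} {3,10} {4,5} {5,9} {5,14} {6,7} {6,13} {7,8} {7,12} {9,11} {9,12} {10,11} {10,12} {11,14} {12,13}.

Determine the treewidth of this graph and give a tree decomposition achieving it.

Each bag holds 4 vertices, so the decomposition has width 3, which upper-bounds the treewidth. For the lower bound: the 4 vertex sets {4,5,14}, {0}, {9}, {10,11,12,13} are disjoint, each induces a connected subgraph, and every pair is joined by at least one edge of G. Contracting each set to a single vertex therefore yields K_{4} as a minor, and since treewidth is minor-monotone, tw(G) ≥ tw(K_{4}) = 3. The upper and lower bounds meet at 3, so that is the treewidth.

Treewidth 3.
One such decomposition:
Bags: B1 = {0, 4, 5, 14}  B2 = {0, 5, 9, 14}  B3 = {0, 9, 11, 14}  B4 = {0, 9, 11, 13}  B5 = {9, 11, 12, 13}  B6 = {10, 11, 12, 13}  B7 = {6, 10, 12, 13}  B8 = {6, 7, 10, 12}  B9 = {3, 6, 7, 10}  B10 = {1, 3, 6, 7}  B11 = {1, 3, 7, 8}  B12 = {1, 2, 3, 8}
Tree: B1–B2, B2–B3, B3–B4, B4–B5, B5–B6, B6–B7, B7–B8, B8–B9, B9–B10, B10–B11, B11–B12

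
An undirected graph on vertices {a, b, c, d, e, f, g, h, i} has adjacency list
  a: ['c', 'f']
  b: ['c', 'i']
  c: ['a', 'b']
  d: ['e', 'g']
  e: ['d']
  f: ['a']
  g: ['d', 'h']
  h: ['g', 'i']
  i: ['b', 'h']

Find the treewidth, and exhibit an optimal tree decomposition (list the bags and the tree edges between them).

Each bag holds 2 vertices, so the decomposition has width 1, which upper-bounds the treewidth. G has an edge, so its treewidth is at least 1. Therefore the treewidth is 1.

Treewidth 1.
One optimal decomposition is:
Bags: B1 = {a, f}  B2 = {a, c}  B3 = {b, c}  B4 = {b, i}  B5 = {h, i}  B6 = {g, h}  B7 = {d, g}  B8 = {d, e}
Tree: B1–B2, B2–B3, B3–B4, B4–B5, B5–B6, B6–B7, B7–B8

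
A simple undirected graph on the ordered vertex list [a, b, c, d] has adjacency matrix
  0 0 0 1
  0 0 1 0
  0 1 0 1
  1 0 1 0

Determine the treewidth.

1

A width-1 tree decomposition is:
Bags: B1 = {c, d}  B2 = {a, d}  B3 = {b, c}
Tree: B1–B2, B1–B3
Every bag has size at most 2, so the width is 2 − 1 = 1 and tw(G) ≤ 1. Since G has at least one edge (e.g. d–c), it is not an edgeless graph, so tw(G) ≥ 1. Combining the bounds, tw(G) = 1.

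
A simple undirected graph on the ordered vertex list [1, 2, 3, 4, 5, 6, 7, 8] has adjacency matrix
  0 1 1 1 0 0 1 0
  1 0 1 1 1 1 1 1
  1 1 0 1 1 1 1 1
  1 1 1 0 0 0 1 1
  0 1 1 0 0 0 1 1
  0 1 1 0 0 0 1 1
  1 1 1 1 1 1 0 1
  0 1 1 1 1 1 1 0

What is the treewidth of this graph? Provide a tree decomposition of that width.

Treewidth 4.
One optimal decomposition is:
Bags: B1 = {2, 3, 4, 7, 8}  B2 = {1, 2, 3, 4, 7}  B3 = {2, 3, 5, 7, 8}  B4 = {2, 3, 6, 7, 8}
Tree: B1–B2, B1–B3, B1–B4

The largest bag has 5 vertices, giving width 4; this decomposition certifies tw(G) ≤ 4. On the other hand G contains the 5-clique {2, 3, 4, 7, 8}. A clique must lie in a single bag of any decomposition, so no decomposition can have width below 4. Hence tw(G) = 4 exactly.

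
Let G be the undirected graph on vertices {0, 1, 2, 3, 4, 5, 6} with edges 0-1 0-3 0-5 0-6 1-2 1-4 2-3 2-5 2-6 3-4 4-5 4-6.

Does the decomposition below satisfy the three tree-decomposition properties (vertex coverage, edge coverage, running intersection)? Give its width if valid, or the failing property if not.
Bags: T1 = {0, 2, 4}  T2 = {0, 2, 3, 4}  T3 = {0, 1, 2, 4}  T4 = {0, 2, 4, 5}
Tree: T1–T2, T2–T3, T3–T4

A tree decomposition must satisfy three properties: every vertex lies in some bag; for every edge, both endpoints lie together in some bag; and for every vertex, the bags containing it form a connected subtree. Here vertex 6 appears in no bag, so the decomposition is invalid.

No — vertex 6 appears in no bag.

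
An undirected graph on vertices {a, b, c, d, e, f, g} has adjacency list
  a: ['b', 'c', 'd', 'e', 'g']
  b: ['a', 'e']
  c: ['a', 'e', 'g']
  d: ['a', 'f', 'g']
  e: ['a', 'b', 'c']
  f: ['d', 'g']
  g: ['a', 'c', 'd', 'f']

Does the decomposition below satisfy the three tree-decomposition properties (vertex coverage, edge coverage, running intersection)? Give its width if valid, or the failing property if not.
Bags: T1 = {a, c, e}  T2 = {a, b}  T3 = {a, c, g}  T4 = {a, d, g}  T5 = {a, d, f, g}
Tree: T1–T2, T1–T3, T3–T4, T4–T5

No — edge (e,b) lies in no bag.

A tree decomposition must satisfy three properties: every vertex lies in some bag; for every edge, both endpoints lie together in some bag; and for every vertex, the bags containing it form a connected subtree. Here edge (e,b) lies in no bag, so the decomposition is invalid.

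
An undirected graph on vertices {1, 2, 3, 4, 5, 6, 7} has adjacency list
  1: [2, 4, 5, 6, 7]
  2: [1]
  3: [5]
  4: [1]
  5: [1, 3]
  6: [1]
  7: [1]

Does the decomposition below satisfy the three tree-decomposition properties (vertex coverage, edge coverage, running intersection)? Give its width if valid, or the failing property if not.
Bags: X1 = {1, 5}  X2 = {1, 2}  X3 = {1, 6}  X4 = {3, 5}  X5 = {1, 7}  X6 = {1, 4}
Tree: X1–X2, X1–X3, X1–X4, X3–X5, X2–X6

Yes; width 1.

Every vertex of G appears in some bag (union = {1, 2, 3, 4, 5, 6, 7}); every edge is covered by a bag; and for each vertex v the set of bags containing v is connected in the bag tree. The decomposition is therefore valid. The largest bag has 2 vertices, so the width is 1.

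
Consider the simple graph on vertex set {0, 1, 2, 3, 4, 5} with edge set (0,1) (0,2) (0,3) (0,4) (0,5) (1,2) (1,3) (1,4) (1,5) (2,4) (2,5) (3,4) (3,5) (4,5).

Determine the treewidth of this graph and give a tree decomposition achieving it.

Treewidth 4.
Bags: B1 = {0, 1, 2, 4, 5}  B2 = {0, 1, 3, 4, 5}
Tree: B1–B2

Each bag holds 5 vertices, so the decomposition has width 4, which upper-bounds the treewidth. Conversely, {0, 1, 2, 4, 5} is a clique of size 5, and the vertices of any clique must share a bag in every tree decomposition; so some bag has ≥ 5 vertices and tw(G) ≥ 4. The upper and lower bounds meet at 4, so that is the treewidth.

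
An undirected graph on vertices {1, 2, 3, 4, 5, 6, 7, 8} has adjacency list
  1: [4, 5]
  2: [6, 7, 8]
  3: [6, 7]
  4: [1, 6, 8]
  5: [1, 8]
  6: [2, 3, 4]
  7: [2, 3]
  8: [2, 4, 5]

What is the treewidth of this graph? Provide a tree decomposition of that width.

Every bag has size at most 3, so the width is 3 − 1 = 2 and tw(G) ≤ 2. For the lower bound, G contains the cycle 1–5–8–4–1, so G is not a forest; only forests have treewidth ≤ 1, hence tw(G) ≥ 2. The upper and lower bounds meet at 2, so that is the treewidth.

Treewidth 2.
One optimal decomposition is:
Bags: B1 = {1, 4, 5}  B2 = {4, 5, 8}  B3 = {4, 6, 8}  B4 = {2, 6, 8}  B5 = {2, 3, 6}  B6 = {2, 3, 7}
Tree: B1–B2, B2–B3, B3–B4, B4–B5, B5–B6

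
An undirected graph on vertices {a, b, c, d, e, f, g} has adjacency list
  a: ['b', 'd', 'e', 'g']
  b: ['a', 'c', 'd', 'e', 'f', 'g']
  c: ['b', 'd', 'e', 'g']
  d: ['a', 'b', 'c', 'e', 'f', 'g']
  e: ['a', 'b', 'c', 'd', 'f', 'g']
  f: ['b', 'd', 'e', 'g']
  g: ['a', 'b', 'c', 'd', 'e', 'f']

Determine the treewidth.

4

A width-4 tree decomposition is:
Bags: B1 = {b, c, d, e, g}  B2 = {b, d, e, f, g}  B3 = {a, b, d, e, g}
Tree: B1–B2, B1–B3
The largest bag has 5 vertices, giving width 4; this decomposition certifies tw(G) ≤ 4. For the lower bound, the 5 vertices {a, b, d, e, g} are pairwise adjacent, and any tree decomposition puts a clique entirely inside one bag — forcing width ≥ 4. The upper and lower bounds meet at 4, so that is the treewidth.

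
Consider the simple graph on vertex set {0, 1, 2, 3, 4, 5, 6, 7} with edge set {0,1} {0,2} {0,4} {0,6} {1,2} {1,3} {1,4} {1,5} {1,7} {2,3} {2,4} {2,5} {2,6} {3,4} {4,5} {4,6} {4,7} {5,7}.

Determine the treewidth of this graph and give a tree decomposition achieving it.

Treewidth 3.
Bags: B1 = {0, 1, 2, 4}  B2 = {1, 2, 4, 5}  B3 = {1, 4, 5, 7}  B4 = {0, 2, 4, 6}  B5 = {1, 2, 3, 4}
Tree: B1–B2, B2–B3, B1–B4, B1–B5

Every bag has size at most 4, so the width is 4 − 1 = 3 and tw(G) ≤ 3. Conversely, {0, 1, 2, 4} is a clique of size 4, and the vertices of any clique must share a bag in every tree decomposition; so some bag has ≥ 4 vertices and tw(G) ≥ 3. Therefore the treewidth is 3.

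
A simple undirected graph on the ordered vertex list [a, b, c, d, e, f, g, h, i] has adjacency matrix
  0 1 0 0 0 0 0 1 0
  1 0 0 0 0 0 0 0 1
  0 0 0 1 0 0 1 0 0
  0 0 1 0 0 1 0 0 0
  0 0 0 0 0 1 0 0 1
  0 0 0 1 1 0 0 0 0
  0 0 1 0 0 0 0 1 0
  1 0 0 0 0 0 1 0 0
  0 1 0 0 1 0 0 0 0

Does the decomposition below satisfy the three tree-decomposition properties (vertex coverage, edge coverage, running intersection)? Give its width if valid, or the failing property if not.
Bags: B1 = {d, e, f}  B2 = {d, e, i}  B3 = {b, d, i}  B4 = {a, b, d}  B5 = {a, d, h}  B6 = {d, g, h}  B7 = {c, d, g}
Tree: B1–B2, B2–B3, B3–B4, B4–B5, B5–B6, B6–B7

Yes; width 2.

Vertex coverage: the bags together contain {a, b, c, d, e, f, g, h, i}, the full vertex set. Edge coverage: each edge of G has both endpoints in at least one bag. Running intersection: for every vertex, the bags containing it form a connected subtree. All three properties hold, so this is a valid tree decomposition of width max|bag| − 1 = 2, and hence tw(G) ≤ 2.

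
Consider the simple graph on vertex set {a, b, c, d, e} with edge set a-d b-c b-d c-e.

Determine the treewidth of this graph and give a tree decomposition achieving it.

Treewidth 1.
One such decomposition:
Bags: B1 = {a, d}  B2 = {b, d}  B3 = {b, c}  B4 = {c, e}
Tree: B1–B2, B2–B3, B3–B4

Each bag holds 2 vertices, so the decomposition has width 1, which upper-bounds the treewidth. G has an edge, so its treewidth is at least 1. The upper and lower bounds meet at 1, so that is the treewidth.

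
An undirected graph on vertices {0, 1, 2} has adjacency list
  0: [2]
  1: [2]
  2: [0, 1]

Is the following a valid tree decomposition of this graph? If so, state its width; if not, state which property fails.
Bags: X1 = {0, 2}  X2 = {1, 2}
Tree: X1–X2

Checking the three conditions: (i) the bags cover all of {0, 1, 2}; (ii) for each edge, some bag contains both endpoints; (iii) the bags containing any fixed vertex form a subtree. All hold, so the decomposition is valid with width 2 − 1 = 1.

Yes; width 1.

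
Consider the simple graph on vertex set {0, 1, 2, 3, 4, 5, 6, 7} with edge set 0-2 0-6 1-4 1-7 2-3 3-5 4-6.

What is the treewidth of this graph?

A width-1 tree decomposition is:
Bags: B1 = {3, 5}  B2 = {2, 3}  B3 = {0, 2}  B4 = {0, 6}  B5 = {4, 6}  B6 = {1, 4}  B7 = {1, 7}
Tree: B1–B2, B2–B3, B3–B4, B4–B5, B5–B6, B6–B7
The largest bag has 2 vertices, giving width 1; this decomposition certifies tw(G) ≤ 1. Any graph with an edge has treewidth ≥ 1, and G has the edge 5–3. Hence tw(G) = 1 exactly.

1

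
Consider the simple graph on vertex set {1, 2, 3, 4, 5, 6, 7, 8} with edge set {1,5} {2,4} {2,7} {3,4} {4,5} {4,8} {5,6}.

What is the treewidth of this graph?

A width-1 tree decomposition is:
Bags: B1 = {4, 5}  B2 = {1, 5}  B3 = {4, 8}  B4 = {2, 4}  B5 = {5, 6}  B6 = {2, 7}  B7 = {3, 4}
Tree: B1–B2, B1–B3, B1–B4, B1–B5, B4–B6, B3–B7
Each bag holds 2 vertices, so the decomposition has width 1, which upper-bounds the treewidth. Any graph with an edge has treewidth ≥ 1, and G has the edge 4–5. Hence tw(G) = 1 exactly.

1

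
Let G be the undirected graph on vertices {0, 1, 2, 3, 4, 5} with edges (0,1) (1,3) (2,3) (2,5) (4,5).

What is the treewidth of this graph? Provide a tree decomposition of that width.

Treewidth 1.
Bags: B1 = {0, 1}  B2 = {1, 3}  B3 = {2, 3}  B4 = {2, 5}  B5 = {4, 5}
Tree: B1–B2, B2–B3, B3–B4, B4–B5

The largest bag has 2 vertices, giving width 1; this decomposition certifies tw(G) ≤ 1. Since G has at least one edge (e.g. 0–1), it is not an edgeless graph, so tw(G) ≥ 1. Hence tw(G) = 1 exactly.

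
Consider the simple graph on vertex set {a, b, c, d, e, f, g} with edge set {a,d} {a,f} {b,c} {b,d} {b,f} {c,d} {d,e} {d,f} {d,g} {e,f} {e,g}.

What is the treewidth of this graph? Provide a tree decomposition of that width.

The largest bag has 3 vertices, giving width 2; this decomposition certifies tw(G) ≤ 2. Conversely, {d, e, g} is a clique of size 3, and the vertices of any clique must share a bag in every tree decomposition; so some bag has ≥ 3 vertices and tw(G) ≥ 2. Therefore the treewidth is 2.

Treewidth 2.
One optimal decomposition is:
Bags: B1 = {d, e, f}  B2 = {b, d, f}  B3 = {b, c, d}  B4 = {a, d, f}  B5 = {d, e, g}
Tree: B1–B2, B2–B3, B2–B4, B1–B5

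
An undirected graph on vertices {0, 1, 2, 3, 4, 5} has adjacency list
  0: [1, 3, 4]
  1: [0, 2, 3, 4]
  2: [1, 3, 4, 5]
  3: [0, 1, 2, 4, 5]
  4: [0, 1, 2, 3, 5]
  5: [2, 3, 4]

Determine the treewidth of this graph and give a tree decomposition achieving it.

Treewidth 3.
Bags: B1 = {0, 1, 3, 4}  B2 = {1, 2, 3, 4}  B3 = {2, 3, 4, 5}
Tree: B1–B2, B2–B3

The largest bag has 4 vertices, giving width 3; this decomposition certifies tw(G) ≤ 3. Conversely, {0, 1, 3, 4} is a clique of size 4, and the vertices of any clique must share a bag in every tree decomposition; so some bag has ≥ 4 vertices and tw(G) ≥ 3. The upper and lower bounds meet at 3, so that is the treewidth.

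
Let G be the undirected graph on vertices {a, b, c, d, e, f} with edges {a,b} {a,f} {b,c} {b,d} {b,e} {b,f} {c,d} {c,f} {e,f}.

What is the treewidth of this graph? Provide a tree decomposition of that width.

Every bag has size at most 3, so the width is 3 − 1 = 2 and tw(G) ≤ 2. Conversely, {b, c, d} is a clique of size 3, and the vertices of any clique must share a bag in every tree decomposition; so some bag has ≥ 3 vertices and tw(G) ≥ 2. Therefore the treewidth is 2.

Treewidth 2.
Bags: B1 = {a, b, f}  B2 = {b, c, f}  B3 = {b, e, f}  B4 = {b, c, d}
Tree: B1–B2, B2–B3, B2–B4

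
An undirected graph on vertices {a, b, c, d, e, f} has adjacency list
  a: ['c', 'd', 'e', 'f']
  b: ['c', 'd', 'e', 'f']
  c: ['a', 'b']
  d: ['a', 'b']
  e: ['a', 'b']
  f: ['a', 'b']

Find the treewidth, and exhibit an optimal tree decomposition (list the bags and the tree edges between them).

The largest bag has 3 vertices, giving width 2; this decomposition certifies tw(G) ≤ 2. The edges c–b–e–a–c form a cycle, so G is not a tree and its treewidth is at least 2. The upper and lower bounds meet at 2, so that is the treewidth.

Treewidth 2.
One such decomposition:
Bags: B1 = {a, b, c}  B2 = {a, b, e}  B3 = {a, b, d}  B4 = {a, b, f}
Tree: B1–B2, B2–B3, B3–B4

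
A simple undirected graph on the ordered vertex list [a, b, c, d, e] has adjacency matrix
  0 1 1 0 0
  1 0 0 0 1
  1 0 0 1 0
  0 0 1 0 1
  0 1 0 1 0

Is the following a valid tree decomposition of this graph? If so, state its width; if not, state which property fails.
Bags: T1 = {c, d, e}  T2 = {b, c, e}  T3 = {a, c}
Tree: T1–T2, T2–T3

No — edge (b,a) lies in no bag.

A tree decomposition must satisfy three properties: every vertex lies in some bag; for every edge, both endpoints lie together in some bag; and for every vertex, the bags containing it form a connected subtree. Here edge (b,a) lies in no bag, so the decomposition is invalid.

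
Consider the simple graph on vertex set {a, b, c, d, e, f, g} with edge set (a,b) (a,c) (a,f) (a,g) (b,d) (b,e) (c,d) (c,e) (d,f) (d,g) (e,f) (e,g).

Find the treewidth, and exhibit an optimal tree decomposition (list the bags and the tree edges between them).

Each bag holds 4 vertices, so the decomposition has width 3, which upper-bounds the treewidth. For the lower bound: the 4 vertex sets {a,g}, {e,f}, {d}, {c} are disjoint, each induces a connected subgraph, and every pair is joined by at least one edge of G. Contracting each set to a single vertex therefore yields K_{4} as a minor, and since treewidth is minor-monotone, tw(G) ≥ tw(K_{4}) = 3. The upper and lower bounds meet at 3, so that is the treewidth.

Treewidth 3.
One such decomposition:
Bags: B1 = {a, d, e, g}  B2 = {a, d, e, f}  B3 = {a, c, d, e}  B4 = {a, b, d, e}
Tree: B1–B2, B2–B3, B3–B4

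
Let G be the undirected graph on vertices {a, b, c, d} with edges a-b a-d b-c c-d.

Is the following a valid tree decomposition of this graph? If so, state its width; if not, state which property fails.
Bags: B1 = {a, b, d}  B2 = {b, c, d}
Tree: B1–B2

Yes; width 2.

Vertex coverage: the bags together contain {a, b, c, d}, the full vertex set. Edge coverage: each edge of G has both endpoints in at least one bag. Running intersection: for every vertex, the bags containing it form a connected subtree. All three properties hold, so this is a valid tree decomposition of width max|bag| − 1 = 2, and hence tw(G) ≤ 2.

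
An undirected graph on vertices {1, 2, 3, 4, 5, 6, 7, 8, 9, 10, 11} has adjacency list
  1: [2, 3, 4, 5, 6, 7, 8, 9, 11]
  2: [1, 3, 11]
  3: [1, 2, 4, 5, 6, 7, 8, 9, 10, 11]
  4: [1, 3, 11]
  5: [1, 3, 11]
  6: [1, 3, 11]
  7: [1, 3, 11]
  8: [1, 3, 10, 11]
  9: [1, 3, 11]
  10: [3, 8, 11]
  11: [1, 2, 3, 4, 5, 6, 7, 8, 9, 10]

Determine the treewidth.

3

A width-3 tree decomposition is:
Bags: B1 = {1, 2, 3, 11}  B2 = {1, 3, 6, 11}  B3 = {1, 3, 4, 11}  B4 = {1, 3, 5, 11}  B5 = {1, 3, 7, 11}  B6 = {1, 3, 9, 11}  B7 = {1, 3, 8, 11}  B8 = {3, 8, 10, 11}
Tree: B1–B2, B2–B3, B2–B4, B2–B5, B5–B6, B4–B7, B7–B8
The largest bag has 4 vertices, giving width 3; this decomposition certifies tw(G) ≤ 3. For the lower bound, the 4 vertices {1, 2, 3, 11} are pairwise adjacent, and any tree decomposition puts a clique entirely inside one bag — forcing width ≥ 3. Hence tw(G) = 3 exactly.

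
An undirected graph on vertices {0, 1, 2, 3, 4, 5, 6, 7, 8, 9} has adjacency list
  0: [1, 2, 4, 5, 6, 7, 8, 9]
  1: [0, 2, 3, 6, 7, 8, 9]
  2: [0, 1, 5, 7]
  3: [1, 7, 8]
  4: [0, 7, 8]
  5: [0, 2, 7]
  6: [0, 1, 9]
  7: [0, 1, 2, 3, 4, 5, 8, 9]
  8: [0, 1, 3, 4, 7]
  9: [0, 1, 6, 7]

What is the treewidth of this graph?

A width-3 tree decomposition is:
Bags: B1 = {0, 1, 7, 8}  B2 = {0, 1, 7, 9}  B3 = {0, 1, 2, 7}  B4 = {0, 1, 6, 9}  B5 = {1, 3, 7, 8}  B6 = {0, 4, 7, 8}  B7 = {0, 2, 5, 7}
Tree: B1–B2, B2–B3, B2–B4, B1–B5, B1–B6, B3–B7
Each bag holds 4 vertices, so the decomposition has width 3, which upper-bounds the treewidth. On the other hand G contains the 4-clique {0, 1, 6, 9}. A clique must lie in a single bag of any decomposition, so no decomposition can have width below 3. Therefore the treewidth is 3.

3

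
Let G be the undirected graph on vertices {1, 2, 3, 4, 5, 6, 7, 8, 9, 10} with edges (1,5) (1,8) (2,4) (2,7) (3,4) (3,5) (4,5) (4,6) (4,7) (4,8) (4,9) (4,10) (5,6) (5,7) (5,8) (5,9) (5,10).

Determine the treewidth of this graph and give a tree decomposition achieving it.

Treewidth 2.
One such decomposition:
Bags: B1 = {4, 5, 9}  B2 = {4, 5, 7}  B3 = {3, 4, 5}  B4 = {4, 5, 6}  B5 = {4, 5, 8}  B6 = {4, 5, 10}  B7 = {1, 5, 8}  B8 = {2, 4, 7}
Tree: B1–B2, B1–B3, B1–B4, B3–B5, B2–B6, B5–B7, B2–B8

The largest bag has 3 vertices, giving width 2; this decomposition certifies tw(G) ≤ 2. On the other hand G contains the 3-clique {1, 5, 8}. A clique must lie in a single bag of any decomposition, so no decomposition can have width below 2. Therefore the treewidth is 2.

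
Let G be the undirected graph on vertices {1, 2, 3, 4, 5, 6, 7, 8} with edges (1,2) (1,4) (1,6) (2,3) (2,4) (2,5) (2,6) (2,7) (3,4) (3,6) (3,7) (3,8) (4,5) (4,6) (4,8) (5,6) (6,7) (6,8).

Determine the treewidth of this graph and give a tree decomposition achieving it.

Every bag has size at most 4, so the width is 4 − 1 = 3 and tw(G) ≤ 3. On the other hand G contains the 4-clique {3, 4, 6, 8}. A clique must lie in a single bag of any decomposition, so no decomposition can have width below 3. Combining the bounds, tw(G) = 3.

Treewidth 3.
One optimal decomposition is:
Bags: B1 = {2, 3, 4, 6}  B2 = {2, 3, 6, 7}  B3 = {1, 2, 4, 6}  B4 = {2, 4, 5, 6}  B5 = {3, 4, 6, 8}
Tree: B1–B2, B1–B3, B1–B4, B1–B5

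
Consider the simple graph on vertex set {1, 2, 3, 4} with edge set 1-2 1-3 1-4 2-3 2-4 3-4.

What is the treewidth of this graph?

3

A width-3 tree decomposition is:
Bags: B1 = {1, 2, 3, 4}
Tree: (single bag)
A single bag containing all 4 vertices is trivially a valid decomposition of width 3. Conversely, {1, 2, 3, 4} is a clique of size 4, and the vertices of any clique must share a bag in every tree decomposition; so some bag has ≥ 4 vertices and tw(G) ≥ 3. The upper and lower bounds meet at 3, so that is the treewidth.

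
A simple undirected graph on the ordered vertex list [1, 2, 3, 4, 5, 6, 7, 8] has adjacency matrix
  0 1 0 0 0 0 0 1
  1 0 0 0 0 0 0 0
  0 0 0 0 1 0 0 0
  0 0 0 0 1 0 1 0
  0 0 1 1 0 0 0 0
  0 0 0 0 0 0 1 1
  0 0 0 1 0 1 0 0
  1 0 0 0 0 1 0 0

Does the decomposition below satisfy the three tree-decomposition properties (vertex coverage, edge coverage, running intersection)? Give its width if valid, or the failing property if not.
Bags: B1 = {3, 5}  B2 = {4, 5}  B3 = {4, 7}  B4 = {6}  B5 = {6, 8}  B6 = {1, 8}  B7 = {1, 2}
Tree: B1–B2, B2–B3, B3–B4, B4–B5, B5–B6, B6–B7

No — edge (7,6) lies in no bag.

A tree decomposition must satisfy three properties: every vertex lies in some bag; for every edge, both endpoints lie together in some bag; and for every vertex, the bags containing it form a connected subtree. Here edge (7,6) lies in no bag, so the decomposition is invalid.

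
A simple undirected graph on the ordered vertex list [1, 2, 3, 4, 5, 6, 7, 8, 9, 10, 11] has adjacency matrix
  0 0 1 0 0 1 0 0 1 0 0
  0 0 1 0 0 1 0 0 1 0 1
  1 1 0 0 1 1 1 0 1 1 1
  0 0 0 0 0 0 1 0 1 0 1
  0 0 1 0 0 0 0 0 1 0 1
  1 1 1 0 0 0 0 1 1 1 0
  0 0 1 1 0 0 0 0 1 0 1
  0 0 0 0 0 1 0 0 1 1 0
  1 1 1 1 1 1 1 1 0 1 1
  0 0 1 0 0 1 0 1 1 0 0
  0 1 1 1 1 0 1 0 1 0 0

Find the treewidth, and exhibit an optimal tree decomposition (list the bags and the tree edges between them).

Every bag has size at most 4, so the width is 4 − 1 = 3 and tw(G) ≤ 3. Conversely, {6, 8, 9, 10} is a clique of size 4, and the vertices of any clique must share a bag in every tree decomposition; so some bag has ≥ 4 vertices and tw(G) ≥ 3. Therefore the treewidth is 3.

Treewidth 3.
Bags: B1 = {2, 3, 6, 9}  B2 = {2, 3, 9, 11}  B3 = {3, 5, 9, 11}  B4 = {3, 7, 9, 11}  B5 = {3, 6, 9, 10}  B6 = {4, 7, 9, 11}  B7 = {6, 8, 9, 10}  B8 = {1, 3, 6, 9}
Tree: B1–B2, B2–B3, B3–B4, B1–B5, B4–B6, B5–B7, B1–B8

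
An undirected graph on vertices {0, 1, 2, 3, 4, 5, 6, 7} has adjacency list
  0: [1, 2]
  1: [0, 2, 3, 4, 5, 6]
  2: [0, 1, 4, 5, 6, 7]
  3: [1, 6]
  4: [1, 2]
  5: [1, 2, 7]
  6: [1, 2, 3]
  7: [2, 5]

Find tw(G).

A width-2 tree decomposition is:
Bags: B1 = {2, 5, 7}  B2 = {1, 2, 5}  B3 = {1, 2, 6}  B4 = {1, 2, 4}  B5 = {1, 3, 6}  B6 = {0, 1, 2}
Tree: B1–B2, B2–B3, B2–B4, B3–B5, B3–B6
Each bag holds 3 vertices, so the decomposition has width 2, which upper-bounds the treewidth. Conversely, {0, 1, 2} is a clique of size 3, and the vertices of any clique must share a bag in every tree decomposition; so some bag has ≥ 3 vertices and tw(G) ≥ 2. Therefore the treewidth is 2.

2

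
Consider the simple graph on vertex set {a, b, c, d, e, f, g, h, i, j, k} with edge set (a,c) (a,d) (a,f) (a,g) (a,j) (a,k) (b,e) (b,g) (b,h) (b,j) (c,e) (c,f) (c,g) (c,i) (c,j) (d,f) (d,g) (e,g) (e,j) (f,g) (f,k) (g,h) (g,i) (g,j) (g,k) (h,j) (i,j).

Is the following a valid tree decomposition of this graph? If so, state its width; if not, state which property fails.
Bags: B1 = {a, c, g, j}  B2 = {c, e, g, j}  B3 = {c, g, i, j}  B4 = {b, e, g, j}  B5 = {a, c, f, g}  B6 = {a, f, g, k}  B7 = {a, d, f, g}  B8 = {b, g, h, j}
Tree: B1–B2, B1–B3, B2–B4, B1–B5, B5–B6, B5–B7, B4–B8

Yes; width 3.

Every vertex of G appears in some bag (union = {a, b, c, d, e, f, g, h, i, j, k}); every edge is covered by a bag; and for each vertex v the set of bags containing v is connected in the bag tree. The decomposition is therefore valid. The largest bag has 4 vertices, so the width is 3.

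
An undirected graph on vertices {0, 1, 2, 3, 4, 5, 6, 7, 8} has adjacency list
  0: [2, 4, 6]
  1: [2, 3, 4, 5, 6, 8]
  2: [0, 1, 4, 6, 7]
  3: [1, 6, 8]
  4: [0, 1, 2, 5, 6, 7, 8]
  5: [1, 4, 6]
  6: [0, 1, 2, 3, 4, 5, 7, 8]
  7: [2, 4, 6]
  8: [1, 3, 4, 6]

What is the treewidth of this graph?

3

A width-3 tree decomposition is:
Bags: B1 = {1, 2, 4, 6}  B2 = {1, 4, 5, 6}  B3 = {1, 4, 6, 8}  B4 = {1, 3, 6, 8}  B5 = {2, 4, 6, 7}  B6 = {0, 2, 4, 6}
Tree: B1–B2, B2–B3, B3–B4, B1–B5, B5–B6
Each bag holds 4 vertices, so the decomposition has width 3, which upper-bounds the treewidth. For the lower bound, the 4 vertices {1, 3, 6, 8} are pairwise adjacent, and any tree decomposition puts a clique entirely inside one bag — forcing width ≥ 3. Therefore the treewidth is 3.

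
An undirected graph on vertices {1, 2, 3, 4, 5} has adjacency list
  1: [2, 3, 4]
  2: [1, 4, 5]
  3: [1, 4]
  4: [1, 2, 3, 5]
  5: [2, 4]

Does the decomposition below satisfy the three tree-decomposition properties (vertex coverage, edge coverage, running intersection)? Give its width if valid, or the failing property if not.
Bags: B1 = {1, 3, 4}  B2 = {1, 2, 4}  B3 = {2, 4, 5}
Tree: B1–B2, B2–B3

Every vertex of G appears in some bag (union = {1, 2, 3, 4, 5}); every edge is covered by a bag; and for each vertex v the set of bags containing v is connected in the bag tree. The decomposition is therefore valid. The largest bag has 3 vertices, so the width is 2.

Yes; width 2.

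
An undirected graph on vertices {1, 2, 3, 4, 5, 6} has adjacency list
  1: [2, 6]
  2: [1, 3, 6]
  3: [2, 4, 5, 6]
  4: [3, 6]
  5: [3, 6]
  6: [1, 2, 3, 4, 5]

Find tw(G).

2

A width-2 tree decomposition is:
Bags: B1 = {3, 5, 6}  B2 = {3, 4, 6}  B3 = {2, 3, 6}  B4 = {1, 2, 6}
Tree: B1–B2, B1–B3, B3–B4
Every bag has size at most 3, so the width is 3 − 1 = 2 and tw(G) ≤ 2. For the lower bound, the 3 vertices {1, 2, 6} are pairwise adjacent, and any tree decomposition puts a clique entirely inside one bag — forcing width ≥ 2. Combining the bounds, tw(G) = 2.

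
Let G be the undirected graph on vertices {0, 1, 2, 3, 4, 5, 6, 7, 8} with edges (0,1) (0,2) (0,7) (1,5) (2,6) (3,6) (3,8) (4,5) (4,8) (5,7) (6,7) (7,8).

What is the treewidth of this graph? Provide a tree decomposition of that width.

Each bag holds 4 vertices, so the decomposition has width 3, which upper-bounds the treewidth. For the lower bound: the 4 vertex sets {2,3,6}, {8}, {7}, {0,1,4,5} are disjoint, each induces a connected subgraph, and every pair is joined by at least one edge of G. Contracting each set to a single vertex therefore yields K_{4} as a minor, and since treewidth is minor-monotone, tw(G) ≥ tw(K_{4}) = 3. Therefore the treewidth is 3.

Treewidth 3.
One optimal decomposition is:
Bags: B1 = {2, 3, 6, 8}  B2 = {2, 6, 7, 8}  B3 = {0, 2, 7, 8}  B4 = {0, 4, 7, 8}  B5 = {0, 4, 5, 7}  B6 = {0, 1, 4, 5}
Tree: B1–B2, B2–B3, B3–B4, B4–B5, B5–B6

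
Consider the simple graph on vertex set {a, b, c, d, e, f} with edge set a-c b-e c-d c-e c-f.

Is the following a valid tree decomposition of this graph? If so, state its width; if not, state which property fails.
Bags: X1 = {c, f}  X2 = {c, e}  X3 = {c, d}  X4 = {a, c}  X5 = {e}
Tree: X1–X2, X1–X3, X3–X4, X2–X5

No — vertex b appears in no bag.

A tree decomposition must satisfy three properties: every vertex lies in some bag; for every edge, both endpoints lie together in some bag; and for every vertex, the bags containing it form a connected subtree. Here vertex b appears in no bag, so the decomposition is invalid.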